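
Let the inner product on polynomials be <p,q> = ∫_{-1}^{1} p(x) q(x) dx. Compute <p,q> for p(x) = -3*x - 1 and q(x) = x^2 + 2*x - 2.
<p,q> = -2/3

Expand the product: p(x)·q(x) = -3*x^3 - 7*x^2 + 4*x + 2.
∫_{-1}^{1} of each monomial x^k gives [2/(k+1) if k even, 0 if k odd]. Integrating term-by-term (or equivalently evaluating the antiderivative F(x) = -3*x^4/4 - 7*x^3/3 + 2*x^2 + 2*x at the endpoints):
  F(1) − F(−1) = 11/12 − (19/12) = -2/3.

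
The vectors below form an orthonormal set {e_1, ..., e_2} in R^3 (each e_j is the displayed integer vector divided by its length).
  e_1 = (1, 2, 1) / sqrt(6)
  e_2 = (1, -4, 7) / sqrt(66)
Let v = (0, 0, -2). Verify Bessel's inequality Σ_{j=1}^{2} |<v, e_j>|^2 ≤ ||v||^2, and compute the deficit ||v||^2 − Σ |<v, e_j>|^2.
Σ |<v, e_j>|^2 = 40/11; ||v||^2 = 4; deficit = 4/11

Write each e_j = u_j / sqrt(<u_j, u_j>) where u_j is the displayed integer vector. Then <v, e_j> = <v, u_j> / sqrt(<u_j, u_j>), so |<v, e_j>|^2 = <v, u_j>^2 / <u_j, u_j>.
Coefficients: <v, e_1> = -2/sqrt(6), <v, e_2> = -14/sqrt(66).
Square and sum: Σ |<v, e_j>|^2 = 40/11.
Compute ||v||^2 = v·v = 4.
Deficit = 4 − 40/11 = 4/11 ≥ 0, confirming Bessel's inequality. (The deficit equals ||v − Σ <v,e_j> e_j||^2, the squared distance from v to span{e_j}.)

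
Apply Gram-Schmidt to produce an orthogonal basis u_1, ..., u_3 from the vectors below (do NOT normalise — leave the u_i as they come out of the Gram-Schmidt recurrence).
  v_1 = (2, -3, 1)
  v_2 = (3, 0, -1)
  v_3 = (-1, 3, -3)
Orthogonal basis:
  u_1 = (2, -3, 1)
  u_2 = (16/7, 15/14, -19/14)
  u_3 = (-9/23, -15/23, -27/23)

Apply the Gram-Schmidt recurrence
  u_1 = v_1
  u_i = v_i − Σ_{j<i} ((v_i · u_j) / (u_j · u_j)) · u_j.

Step by step this gives:
  u_1 = (2, -3, 1)
  u_2 = (16/7, 15/14, -19/14)
  u_3 = (-9/23, -15/23, -27/23)

Orthogonality check:
  u_2 · u_1 = 0 (should be 0)
  u_3 · u_1 = 0 (should be 0)
  u_3 · u_2 = 0 (should be 0)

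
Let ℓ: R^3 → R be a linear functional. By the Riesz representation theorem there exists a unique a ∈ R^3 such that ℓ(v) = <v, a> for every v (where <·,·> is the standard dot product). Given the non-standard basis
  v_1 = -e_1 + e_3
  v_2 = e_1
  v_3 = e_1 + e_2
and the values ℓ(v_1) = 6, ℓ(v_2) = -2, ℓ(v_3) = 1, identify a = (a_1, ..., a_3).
a = (-2, 3, 4)

Write a = (a_1, ..., a_3) in the standard basis. For each basis vector v_i, ℓ(v_i) = <v_i, a> is a linear equation in the a_j's. Collect the n equations into a matrix system V a = ℓ, where row i of V is v_i (expressed in the standard basis). Since V is invertible (lower-triangular with 1s on the diagonal, up to permutation), solve by back-substitution:
  V =
[[-1, 0, 1],
 [1, 0, 0],
 [1, 1, 0]]
  V a = (6, -2, 1)
Solving gives a = (-2, 3, 4).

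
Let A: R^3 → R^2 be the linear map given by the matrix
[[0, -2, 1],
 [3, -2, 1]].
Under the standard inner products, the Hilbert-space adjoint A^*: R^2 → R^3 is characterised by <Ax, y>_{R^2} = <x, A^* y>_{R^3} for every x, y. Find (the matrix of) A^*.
A^* = A^T =
[[0, 3],
 [-2, -2],
 [1, 1]]

For real matrices with standard dot products, the defining identity <Ax, y> = <x, A^* y> gives (Ax)^T y = x^T (A^*) y, i.e. x^T A^T y = x^T (A^*) y. Since this holds for all x, y, we must have A^* = A^T. Therefore
A^* =
[[0, 3],
 [-2, -2],
 [1, 1]].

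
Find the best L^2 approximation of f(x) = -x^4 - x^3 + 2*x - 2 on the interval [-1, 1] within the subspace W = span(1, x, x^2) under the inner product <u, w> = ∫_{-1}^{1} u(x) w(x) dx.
g(x) = -6*x^2/7 + 7*x/5 - 67/35

The best approximation g ∈ W is the orthogonal projection of f onto W. Writing g = a_0 + a_1 x + a_2 x^2, the coefficients solve the normal equations G · a = b where
  G_{ij} = <φ_i, φ_j> and b_i = <f, φ_i>, with φ_0 = 1, φ_1 = x, φ_2 = x^2.
G =
  [2, 0, 2/3]
  [0, 2/3, 0]
  [2/3, 0, 2/5],
b = (-22/5, 14/15, -34/21).
Solving gives a_0 = -67/35, a_1 = 7/5, a_2 = -6/7, so
  g(x) = -6*x^2/7 + 7*x/5 - 67/35.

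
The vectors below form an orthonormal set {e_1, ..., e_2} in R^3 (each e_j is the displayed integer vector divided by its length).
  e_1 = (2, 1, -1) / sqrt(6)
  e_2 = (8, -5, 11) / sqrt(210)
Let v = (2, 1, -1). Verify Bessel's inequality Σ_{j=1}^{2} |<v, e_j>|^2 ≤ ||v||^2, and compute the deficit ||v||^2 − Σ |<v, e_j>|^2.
Σ |<v, e_j>|^2 = 6; ||v||^2 = 6; deficit = 0

Write each e_j = u_j / sqrt(<u_j, u_j>) where u_j is the displayed integer vector. Then <v, e_j> = <v, u_j> / sqrt(<u_j, u_j>), so |<v, e_j>|^2 = <v, u_j>^2 / <u_j, u_j>.
Coefficients: <v, e_1> = 6/sqrt(6), <v, e_2> = 0/sqrt(210).
Square and sum: Σ |<v, e_j>|^2 = 6.
Compute ||v||^2 = v·v = 6.
Deficit = 6 − 6 = 0 ≥ 0, confirming Bessel's inequality. (The deficit equals ||v − Σ <v,e_j> e_j||^2, the squared distance from v to span{e_j}.)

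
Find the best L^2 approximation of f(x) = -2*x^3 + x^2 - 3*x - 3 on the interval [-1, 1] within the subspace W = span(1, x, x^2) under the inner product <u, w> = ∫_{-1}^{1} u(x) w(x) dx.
g(x) = x^2 - 21*x/5 - 3

The best approximation g ∈ W is the orthogonal projection of f onto W. Writing g = a_0 + a_1 x + a_2 x^2, the coefficients solve the normal equations G · a = b where
  G_{ij} = <φ_i, φ_j> and b_i = <f, φ_i>, with φ_0 = 1, φ_1 = x, φ_2 = x^2.
G =
  [2, 0, 2/3]
  [0, 2/3, 0]
  [2/3, 0, 2/5],
b = (-16/3, -14/5, -8/5).
Solving gives a_0 = -3, a_1 = -21/5, a_2 = 1, so
  g(x) = x^2 - 21*x/5 - 3.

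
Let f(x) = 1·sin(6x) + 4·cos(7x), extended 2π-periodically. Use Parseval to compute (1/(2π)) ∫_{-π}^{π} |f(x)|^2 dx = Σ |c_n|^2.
Σ |c_n|^2 = 17/2

Expand |f|^2 and use orthogonality of {sin(nx), cos(mx)} on [-π, π]:
  ∫_{-π}^{π} sin(nx)^2 dx = π, ∫ cos(mx)^2 dx = π, and cross terms integrate to 0.
So ∫_{-π}^{π} f(x)^2 dx = 1^2 · π + 4^2 · π = (1 + 16)π.
Divide by 2π: (1 + 16)/2 = 17/2.
By Parseval, this equals Σ |c_n|^2.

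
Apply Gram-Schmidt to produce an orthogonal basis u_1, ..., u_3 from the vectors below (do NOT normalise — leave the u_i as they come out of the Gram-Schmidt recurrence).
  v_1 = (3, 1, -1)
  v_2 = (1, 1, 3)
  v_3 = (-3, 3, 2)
Orthogonal basis:
  u_1 = (3, 1, -1)
  u_2 = (8/11, 10/11, 34/11)
  u_3 = (-19/15, 19/6, -19/30)

Apply the Gram-Schmidt recurrence
  u_1 = v_1
  u_i = v_i − Σ_{j<i} ((v_i · u_j) / (u_j · u_j)) · u_j.

Step by step this gives:
  u_1 = (3, 1, -1)
  u_2 = (8/11, 10/11, 34/11)
  u_3 = (-19/15, 19/6, -19/30)

Orthogonality check:
  u_2 · u_1 = 0 (should be 0)
  u_3 · u_1 = 0 (should be 0)
  u_3 · u_2 = 0 (should be 0)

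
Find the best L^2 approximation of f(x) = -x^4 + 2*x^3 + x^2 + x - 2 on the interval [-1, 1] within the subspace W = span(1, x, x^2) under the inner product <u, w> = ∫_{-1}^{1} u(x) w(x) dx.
g(x) = x^2/7 + 11*x/5 - 67/35

The best approximation g ∈ W is the orthogonal projection of f onto W. Writing g = a_0 + a_1 x + a_2 x^2, the coefficients solve the normal equations G · a = b where
  G_{ij} = <φ_i, φ_j> and b_i = <f, φ_i>, with φ_0 = 1, φ_1 = x, φ_2 = x^2.
G =
  [2, 0, 2/3]
  [0, 2/3, 0]
  [2/3, 0, 2/5],
b = (-56/15, 22/15, -128/105).
Solving gives a_0 = -67/35, a_1 = 11/5, a_2 = 1/7, so
  g(x) = x^2/7 + 11*x/5 - 67/35.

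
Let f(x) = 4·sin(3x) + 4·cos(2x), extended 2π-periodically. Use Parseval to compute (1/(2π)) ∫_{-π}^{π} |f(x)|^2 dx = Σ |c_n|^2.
Σ |c_n|^2 = 16

Expand |f|^2 and use orthogonality of {sin(nx), cos(mx)} on [-π, π]:
  ∫_{-π}^{π} sin(nx)^2 dx = π, ∫ cos(mx)^2 dx = π, and cross terms integrate to 0.
So ∫_{-π}^{π} f(x)^2 dx = 4^2 · π + 4^2 · π = (16 + 16)π.
Divide by 2π: (16 + 16)/2 = 16.
By Parseval, this equals Σ |c_n|^2.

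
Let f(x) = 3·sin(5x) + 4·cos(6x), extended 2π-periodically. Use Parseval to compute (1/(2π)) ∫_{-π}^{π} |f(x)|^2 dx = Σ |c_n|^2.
Σ |c_n|^2 = 25/2

Expand |f|^2 and use orthogonality of {sin(nx), cos(mx)} on [-π, π]:
  ∫_{-π}^{π} sin(nx)^2 dx = π, ∫ cos(mx)^2 dx = π, and cross terms integrate to 0.
So ∫_{-π}^{π} f(x)^2 dx = 3^2 · π + 4^2 · π = (9 + 16)π.
Divide by 2π: (9 + 16)/2 = 25/2.
By Parseval, this equals Σ |c_n|^2.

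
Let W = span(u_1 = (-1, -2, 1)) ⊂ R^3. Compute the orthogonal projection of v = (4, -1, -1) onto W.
proj_W(v) = (1/2, 1, -1/2)

Set up U = [u_1 | ... | u_1] ∈ R^(3×1). The projector onto W = col(U) is P = U (U^T U)^(-1) U^T.
Compute U^T U =
  [6],
and U^T v = (-3).
Solve U^T U · c = U^T v for the coefficients: c = (-1/2). The projection is proj_W(v) = U c.
Check: (v - proj_W(v)) · u_1 = 0  (should be 0).
Result: proj_W(v) = (1/2, 1, -1/2).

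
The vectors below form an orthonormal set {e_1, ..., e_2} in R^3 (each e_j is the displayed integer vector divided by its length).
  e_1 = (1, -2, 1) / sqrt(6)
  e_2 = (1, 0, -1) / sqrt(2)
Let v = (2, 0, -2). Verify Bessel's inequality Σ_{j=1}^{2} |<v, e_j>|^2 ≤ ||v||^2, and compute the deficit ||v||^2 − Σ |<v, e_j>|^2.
Σ |<v, e_j>|^2 = 8; ||v||^2 = 8; deficit = 0

Write each e_j = u_j / sqrt(<u_j, u_j>) where u_j is the displayed integer vector. Then <v, e_j> = <v, u_j> / sqrt(<u_j, u_j>), so |<v, e_j>|^2 = <v, u_j>^2 / <u_j, u_j>.
Coefficients: <v, e_1> = 0/sqrt(6), <v, e_2> = 4/sqrt(2).
Square and sum: Σ |<v, e_j>|^2 = 8.
Compute ||v||^2 = v·v = 8.
Deficit = 8 − 8 = 0 ≥ 0, confirming Bessel's inequality. (The deficit equals ||v − Σ <v,e_j> e_j||^2, the squared distance from v to span{e_j}.)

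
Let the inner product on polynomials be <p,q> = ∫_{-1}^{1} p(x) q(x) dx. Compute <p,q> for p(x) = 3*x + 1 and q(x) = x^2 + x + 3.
<p,q> = 26/3

Expand the product: p(x)·q(x) = 3*x^3 + 4*x^2 + 10*x + 3.
∫_{-1}^{1} of each monomial x^k gives [2/(k+1) if k even, 0 if k odd]. Integrating term-by-term (or equivalently evaluating the antiderivative F(x) = 3*x^4/4 + 4*x^3/3 + 5*x^2 + 3*x at the endpoints):
  F(1) − F(−1) = 121/12 − (17/12) = 26/3.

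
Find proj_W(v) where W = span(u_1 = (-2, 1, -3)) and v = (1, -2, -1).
proj_W(v) = (1/7, -1/14, 3/14)

Set up U = [u_1 | ... | u_1] ∈ R^(3×1). The projector onto W = col(U) is P = U (U^T U)^(-1) U^T.
Compute U^T U =
  [14],
and U^T v = (-1).
Solve U^T U · c = U^T v for the coefficients: c = (-1/14). The projection is proj_W(v) = U c.
Check: (v - proj_W(v)) · u_1 = 0  (should be 0).
Result: proj_W(v) = (1/7, -1/14, 3/14).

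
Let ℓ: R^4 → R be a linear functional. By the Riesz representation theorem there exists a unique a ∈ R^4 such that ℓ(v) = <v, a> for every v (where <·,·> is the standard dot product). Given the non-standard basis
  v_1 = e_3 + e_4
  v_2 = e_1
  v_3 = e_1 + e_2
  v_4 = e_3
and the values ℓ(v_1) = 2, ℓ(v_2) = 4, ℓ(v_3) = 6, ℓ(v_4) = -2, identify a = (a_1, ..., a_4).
a = (4, 2, -2, 4)

Write a = (a_1, ..., a_4) in the standard basis. For each basis vector v_i, ℓ(v_i) = <v_i, a> is a linear equation in the a_j's. Collect the n equations into a matrix system V a = ℓ, where row i of V is v_i (expressed in the standard basis). Since V is invertible (lower-triangular with 1s on the diagonal, up to permutation), solve by back-substitution:
  V =
[[0, 0, 1, 1],
 [1, 0, 0, 0],
 [1, 1, 0, 0],
 [0, 0, 1, 0]]
  V a = (2, 4, 6, -2)
Solving gives a = (4, 2, -2, 4).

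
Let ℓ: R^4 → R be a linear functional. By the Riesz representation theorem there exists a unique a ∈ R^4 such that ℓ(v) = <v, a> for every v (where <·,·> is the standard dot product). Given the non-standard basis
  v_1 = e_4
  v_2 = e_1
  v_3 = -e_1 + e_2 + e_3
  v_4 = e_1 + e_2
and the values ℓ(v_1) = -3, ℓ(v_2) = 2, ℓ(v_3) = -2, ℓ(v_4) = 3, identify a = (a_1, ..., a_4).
a = (2, 1, -1, -3)

Write a = (a_1, ..., a_4) in the standard basis. For each basis vector v_i, ℓ(v_i) = <v_i, a> is a linear equation in the a_j's. Collect the n equations into a matrix system V a = ℓ, where row i of V is v_i (expressed in the standard basis). Since V is invertible (lower-triangular with 1s on the diagonal, up to permutation), solve by back-substitution:
  V =
[[0, 0, 0, 1],
 [1, 0, 0, 0],
 [-1, 1, 1, 0],
 [1, 1, 0, 0]]
  V a = (-3, 2, -2, 3)
Solving gives a = (2, 1, -1, -3).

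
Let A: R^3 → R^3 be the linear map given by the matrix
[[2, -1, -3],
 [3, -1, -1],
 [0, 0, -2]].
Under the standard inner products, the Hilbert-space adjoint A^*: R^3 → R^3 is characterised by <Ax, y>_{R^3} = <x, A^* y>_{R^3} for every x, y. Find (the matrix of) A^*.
A^* = A^T =
[[2, 3, 0],
 [-1, -1, 0],
 [-3, -1, -2]]

For real matrices with standard dot products, the defining identity <Ax, y> = <x, A^* y> gives (Ax)^T y = x^T (A^*) y, i.e. x^T A^T y = x^T (A^*) y. Since this holds for all x, y, we must have A^* = A^T. Therefore
A^* =
[[2, 3, 0],
 [-1, -1, 0],
 [-3, -1, -2]].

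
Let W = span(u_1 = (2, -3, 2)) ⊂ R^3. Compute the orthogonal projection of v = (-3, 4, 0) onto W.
proj_W(v) = (-36/17, 54/17, -36/17)

Set up U = [u_1 | ... | u_1] ∈ R^(3×1). The projector onto W = col(U) is P = U (U^T U)^(-1) U^T.
Compute U^T U =
  [17],
and U^T v = (-18).
Solve U^T U · c = U^T v for the coefficients: c = (-18/17). The projection is proj_W(v) = U c.
Check: (v - proj_W(v)) · u_1 = 0  (should be 0).
Result: proj_W(v) = (-36/17, 54/17, -36/17).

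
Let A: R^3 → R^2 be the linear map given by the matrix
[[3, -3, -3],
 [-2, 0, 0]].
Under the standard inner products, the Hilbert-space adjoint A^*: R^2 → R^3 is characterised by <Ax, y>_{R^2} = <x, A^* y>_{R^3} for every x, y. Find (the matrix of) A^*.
A^* = A^T =
[[3, -2],
 [-3, 0],
 [-3, 0]]

For real matrices with standard dot products, the defining identity <Ax, y> = <x, A^* y> gives (Ax)^T y = x^T (A^*) y, i.e. x^T A^T y = x^T (A^*) y. Since this holds for all x, y, we must have A^* = A^T. Therefore
A^* =
[[3, -2],
 [-3, 0],
 [-3, 0]].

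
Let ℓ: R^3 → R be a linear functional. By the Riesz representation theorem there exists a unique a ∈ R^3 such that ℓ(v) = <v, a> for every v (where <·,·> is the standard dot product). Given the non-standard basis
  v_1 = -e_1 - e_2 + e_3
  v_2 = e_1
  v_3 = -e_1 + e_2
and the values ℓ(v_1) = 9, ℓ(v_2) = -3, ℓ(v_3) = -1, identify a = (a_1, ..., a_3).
a = (-3, -4, 2)

Write a = (a_1, ..., a_3) in the standard basis. For each basis vector v_i, ℓ(v_i) = <v_i, a> is a linear equation in the a_j's. Collect the n equations into a matrix system V a = ℓ, where row i of V is v_i (expressed in the standard basis). Since V is invertible (lower-triangular with 1s on the diagonal, up to permutation), solve by back-substitution:
  V =
[[-1, -1, 1],
 [1, 0, 0],
 [-1, 1, 0]]
  V a = (9, -3, -1)
Solving gives a = (-3, -4, 2).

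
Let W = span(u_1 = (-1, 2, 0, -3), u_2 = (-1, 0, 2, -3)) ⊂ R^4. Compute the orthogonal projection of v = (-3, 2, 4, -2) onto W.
proj_W(v) = (-5/4, 1/4, 9/4, -15/4)

Set up U = [u_1 | ... | u_2] ∈ R^(4×2). The projector onto W = col(U) is P = U (U^T U)^(-1) U^T.
Compute U^T U =
  [14, 10]
  [10, 14],
and U^T v = (13, 17).
Solve U^T U · c = U^T v for the coefficients: c = (1/8, 9/8). The projection is proj_W(v) = U c.
Check: (v - proj_W(v)) · u_1 = 0  (should be 0).
Check: (v - proj_W(v)) · u_2 = 0  (should be 0).
Result: proj_W(v) = (-5/4, 1/4, 9/4, -15/4).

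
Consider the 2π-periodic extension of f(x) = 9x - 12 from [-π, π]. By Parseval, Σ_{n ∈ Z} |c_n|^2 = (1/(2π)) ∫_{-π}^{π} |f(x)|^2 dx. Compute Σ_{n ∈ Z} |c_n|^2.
Σ |c_n|^2 = 27π^2 + 144

Expand and integrate term by term over [-π, π]:
  ∫ (9x)^2 dx = 81·(2π^3/3); ∫ 2·9·(-12)·x dx = 0 (odd integrand); ∫ (-12)^2 dx = 144·2π.
So (1/(2π)) ∫_{-π}^{π} (9x - 12)^2 dx = 81π^2/3 + 144 = 27π^2 + 144.
Parseval ⇒ Σ |c_n|^2 = 27π^2 + 144.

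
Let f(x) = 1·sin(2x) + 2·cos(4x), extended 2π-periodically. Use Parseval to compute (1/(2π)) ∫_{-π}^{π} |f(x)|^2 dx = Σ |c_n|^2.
Σ |c_n|^2 = 5/2

Expand |f|^2 and use orthogonality of {sin(nx), cos(mx)} on [-π, π]:
  ∫_{-π}^{π} sin(nx)^2 dx = π, ∫ cos(mx)^2 dx = π, and cross terms integrate to 0.
So ∫_{-π}^{π} f(x)^2 dx = 1^2 · π + 2^2 · π = (1 + 4)π.
Divide by 2π: (1 + 4)/2 = 5/2.
By Parseval, this equals Σ |c_n|^2.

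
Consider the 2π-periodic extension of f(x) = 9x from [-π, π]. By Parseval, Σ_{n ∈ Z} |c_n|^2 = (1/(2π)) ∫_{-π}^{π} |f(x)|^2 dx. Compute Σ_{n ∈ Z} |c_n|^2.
Σ |c_n|^2 = 27π^2

Expand and integrate term by term over [-π, π]:
  ∫ (9x)^2 dx = 81·(2π^3/3); ∫ 2·9·(0)·x dx = 0 (odd integrand); ∫ 0^2 dx = 0·2π.
So (1/(2π)) ∫_{-π}^{π} (9x)^2 dx = 81π^2/3 + 0 = 27π^2.
Parseval ⇒ Σ |c_n|^2 = 27π^2.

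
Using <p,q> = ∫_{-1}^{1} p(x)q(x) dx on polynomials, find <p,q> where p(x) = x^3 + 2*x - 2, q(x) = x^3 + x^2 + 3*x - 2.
<p,q> = 272/21

Expand the product: p(x)·q(x) = x^6 + x^5 + 5*x^4 - 2*x^3 + 4*x^2 - 10*x + 4.
∫_{-1}^{1} of each monomial x^k gives [2/(k+1) if k even, 0 if k odd]. Integrating term-by-term (or equivalently evaluating the antiderivative F(x) = x^7/7 + x^6/6 + x^5 - x^4/2 + 4*x^3/3 - 5*x^2 + 4*x at the endpoints):
  F(1) − F(−1) = 8/7 − (-248/21) = 272/21.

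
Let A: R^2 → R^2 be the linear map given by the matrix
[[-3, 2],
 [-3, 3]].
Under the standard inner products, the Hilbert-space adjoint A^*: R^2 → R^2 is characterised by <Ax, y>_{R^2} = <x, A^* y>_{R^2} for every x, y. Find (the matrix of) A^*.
A^* = A^T =
[[-3, -3],
 [2, 3]]

For real matrices with standard dot products, the defining identity <Ax, y> = <x, A^* y> gives (Ax)^T y = x^T (A^*) y, i.e. x^T A^T y = x^T (A^*) y. Since this holds for all x, y, we must have A^* = A^T. Therefore
A^* =
[[-3, -3],
 [2, 3]].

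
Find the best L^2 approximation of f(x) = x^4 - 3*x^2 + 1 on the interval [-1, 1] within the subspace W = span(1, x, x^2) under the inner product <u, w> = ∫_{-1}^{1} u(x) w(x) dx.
g(x) = 32/35 - 15*x^2/7

The best approximation g ∈ W is the orthogonal projection of f onto W. Writing g = a_0 + a_1 x + a_2 x^2, the coefficients solve the normal equations G · a = b where
  G_{ij} = <φ_i, φ_j> and b_i = <f, φ_i>, with φ_0 = 1, φ_1 = x, φ_2 = x^2.
G =
  [2, 0, 2/3]
  [0, 2/3, 0]
  [2/3, 0, 2/5],
b = (2/5, 0, -26/105).
Solving gives a_0 = 32/35, a_1 = 0, a_2 = -15/7, so
  g(x) = 32/35 - 15*x^2/7.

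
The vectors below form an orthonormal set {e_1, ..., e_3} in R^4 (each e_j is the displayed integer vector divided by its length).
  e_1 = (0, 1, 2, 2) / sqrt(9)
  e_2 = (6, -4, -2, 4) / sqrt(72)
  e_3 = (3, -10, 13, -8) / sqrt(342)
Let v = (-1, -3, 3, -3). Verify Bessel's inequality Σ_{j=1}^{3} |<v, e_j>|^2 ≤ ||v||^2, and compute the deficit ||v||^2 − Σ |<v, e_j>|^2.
Σ |<v, e_j>|^2 = 507/19; ||v||^2 = 28; deficit = 25/19

Write each e_j = u_j / sqrt(<u_j, u_j>) where u_j is the displayed integer vector. Then <v, e_j> = <v, u_j> / sqrt(<u_j, u_j>), so |<v, e_j>|^2 = <v, u_j>^2 / <u_j, u_j>.
Coefficients: <v, e_1> = -3/sqrt(9), <v, e_2> = -12/sqrt(72), <v, e_3> = 90/sqrt(342).
Square and sum: Σ |<v, e_j>|^2 = 507/19.
Compute ||v||^2 = v·v = 28.
Deficit = 28 − 507/19 = 25/19 ≥ 0, confirming Bessel's inequality. (The deficit equals ||v − Σ <v,e_j> e_j||^2, the squared distance from v to span{e_j}.)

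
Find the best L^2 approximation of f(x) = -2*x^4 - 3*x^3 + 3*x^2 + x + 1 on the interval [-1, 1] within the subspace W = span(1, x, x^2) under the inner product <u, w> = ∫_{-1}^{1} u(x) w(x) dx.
g(x) = 9*x^2/7 - 4*x/5 + 41/35

The best approximation g ∈ W is the orthogonal projection of f onto W. Writing g = a_0 + a_1 x + a_2 x^2, the coefficients solve the normal equations G · a = b where
  G_{ij} = <φ_i, φ_j> and b_i = <f, φ_i>, with φ_0 = 1, φ_1 = x, φ_2 = x^2.
G =
  [2, 0, 2/3]
  [0, 2/3, 0]
  [2/3, 0, 2/5],
b = (16/5, -8/15, 136/105).
Solving gives a_0 = 41/35, a_1 = -4/5, a_2 = 9/7, so
  g(x) = 9*x^2/7 - 4*x/5 + 41/35.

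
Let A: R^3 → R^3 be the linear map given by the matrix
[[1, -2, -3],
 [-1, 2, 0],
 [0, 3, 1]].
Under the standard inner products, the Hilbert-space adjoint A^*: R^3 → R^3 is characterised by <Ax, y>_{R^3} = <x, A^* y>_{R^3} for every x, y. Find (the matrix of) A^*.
A^* = A^T =
[[1, -1, 0],
 [-2, 2, 3],
 [-3, 0, 1]]

For real matrices with standard dot products, the defining identity <Ax, y> = <x, A^* y> gives (Ax)^T y = x^T (A^*) y, i.e. x^T A^T y = x^T (A^*) y. Since this holds for all x, y, we must have A^* = A^T. Therefore
A^* =
[[1, -1, 0],
 [-2, 2, 3],
 [-3, 0, 1]].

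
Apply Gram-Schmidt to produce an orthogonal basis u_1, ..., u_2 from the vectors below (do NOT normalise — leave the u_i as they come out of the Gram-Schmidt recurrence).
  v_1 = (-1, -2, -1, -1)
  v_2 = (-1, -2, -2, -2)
Orthogonal basis:
  u_1 = (-1, -2, -1, -1)
  u_2 = (2/7, 4/7, -5/7, -5/7)

Apply the Gram-Schmidt recurrence
  u_1 = v_1
  u_i = v_i − Σ_{j<i} ((v_i · u_j) / (u_j · u_j)) · u_j.

Step by step this gives:
  u_1 = (-1, -2, -1, -1)
  u_2 = (2/7, 4/7, -5/7, -5/7)

Orthogonality check:
  u_2 · u_1 = 0 (should be 0)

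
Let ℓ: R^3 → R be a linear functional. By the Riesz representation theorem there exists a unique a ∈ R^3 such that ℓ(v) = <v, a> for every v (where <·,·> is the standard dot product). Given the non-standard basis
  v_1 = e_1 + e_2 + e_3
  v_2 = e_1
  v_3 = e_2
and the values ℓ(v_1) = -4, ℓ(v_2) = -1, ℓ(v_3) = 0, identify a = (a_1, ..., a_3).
a = (-1, 0, -3)

Write a = (a_1, ..., a_3) in the standard basis. For each basis vector v_i, ℓ(v_i) = <v_i, a> is a linear equation in the a_j's. Collect the n equations into a matrix system V a = ℓ, where row i of V is v_i (expressed in the standard basis). Since V is invertible (lower-triangular with 1s on the diagonal, up to permutation), solve by back-substitution:
  V =
[[1, 1, 1],
 [1, 0, 0],
 [0, 1, 0]]
  V a = (-4, -1, 0)
Solving gives a = (-1, 0, -3).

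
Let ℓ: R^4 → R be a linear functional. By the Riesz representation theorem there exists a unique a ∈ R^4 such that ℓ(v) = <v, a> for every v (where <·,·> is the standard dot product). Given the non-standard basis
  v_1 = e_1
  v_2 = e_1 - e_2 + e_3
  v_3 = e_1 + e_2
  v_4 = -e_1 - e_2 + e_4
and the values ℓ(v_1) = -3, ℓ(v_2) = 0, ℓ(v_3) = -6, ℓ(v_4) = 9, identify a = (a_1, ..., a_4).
a = (-3, -3, 0, 3)

Write a = (a_1, ..., a_4) in the standard basis. For each basis vector v_i, ℓ(v_i) = <v_i, a> is a linear equation in the a_j's. Collect the n equations into a matrix system V a = ℓ, where row i of V is v_i (expressed in the standard basis). Since V is invertible (lower-triangular with 1s on the diagonal, up to permutation), solve by back-substitution:
  V =
[[1, 0, 0, 0],
 [1, -1, 1, 0],
 [1, 1, 0, 0],
 [-1, -1, 0, 1]]
  V a = (-3, 0, -6, 9)
Solving gives a = (-3, -3, 0, 3).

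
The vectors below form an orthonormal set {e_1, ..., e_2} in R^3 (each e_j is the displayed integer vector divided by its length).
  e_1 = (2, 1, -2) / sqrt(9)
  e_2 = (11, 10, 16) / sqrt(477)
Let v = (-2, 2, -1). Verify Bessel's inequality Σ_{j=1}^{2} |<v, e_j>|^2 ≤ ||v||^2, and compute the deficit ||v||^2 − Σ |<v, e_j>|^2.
Σ |<v, e_j>|^2 = 36/53; ||v||^2 = 9; deficit = 441/53

Write each e_j = u_j / sqrt(<u_j, u_j>) where u_j is the displayed integer vector. Then <v, e_j> = <v, u_j> / sqrt(<u_j, u_j>), so |<v, e_j>|^2 = <v, u_j>^2 / <u_j, u_j>.
Coefficients: <v, e_1> = 0/sqrt(9), <v, e_2> = -18/sqrt(477).
Square and sum: Σ |<v, e_j>|^2 = 36/53.
Compute ||v||^2 = v·v = 9.
Deficit = 9 − 36/53 = 441/53 ≥ 0, confirming Bessel's inequality. (The deficit equals ||v − Σ <v,e_j> e_j||^2, the squared distance from v to span{e_j}.)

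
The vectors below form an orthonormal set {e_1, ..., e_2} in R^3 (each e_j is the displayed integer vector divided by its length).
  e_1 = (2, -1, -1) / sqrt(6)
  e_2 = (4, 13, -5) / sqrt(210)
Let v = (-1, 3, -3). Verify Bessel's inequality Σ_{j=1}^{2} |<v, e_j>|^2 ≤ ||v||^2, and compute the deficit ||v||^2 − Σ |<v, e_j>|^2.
Σ |<v, e_j>|^2 = 88/7; ||v||^2 = 19; deficit = 45/7

Write each e_j = u_j / sqrt(<u_j, u_j>) where u_j is the displayed integer vector. Then <v, e_j> = <v, u_j> / sqrt(<u_j, u_j>), so |<v, e_j>|^2 = <v, u_j>^2 / <u_j, u_j>.
Coefficients: <v, e_1> = -2/sqrt(6), <v, e_2> = 50/sqrt(210).
Square and sum: Σ |<v, e_j>|^2 = 88/7.
Compute ||v||^2 = v·v = 19.
Deficit = 19 − 88/7 = 45/7 ≥ 0, confirming Bessel's inequality. (The deficit equals ||v − Σ <v,e_j> e_j||^2, the squared distance from v to span{e_j}.)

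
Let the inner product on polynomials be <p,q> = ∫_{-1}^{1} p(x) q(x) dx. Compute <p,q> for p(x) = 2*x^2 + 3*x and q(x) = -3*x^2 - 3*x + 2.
<p,q> = -86/15

Expand the product: p(x)·q(x) = -6*x^4 - 15*x^3 - 5*x^2 + 6*x.
∫_{-1}^{1} of each monomial x^k gives [2/(k+1) if k even, 0 if k odd]. Integrating term-by-term (or equivalently evaluating the antiderivative F(x) = -6*x^5/5 - 15*x^4/4 - 5*x^3/3 + 3*x^2 at the endpoints):
  F(1) − F(−1) = -217/60 − (127/60) = -86/15.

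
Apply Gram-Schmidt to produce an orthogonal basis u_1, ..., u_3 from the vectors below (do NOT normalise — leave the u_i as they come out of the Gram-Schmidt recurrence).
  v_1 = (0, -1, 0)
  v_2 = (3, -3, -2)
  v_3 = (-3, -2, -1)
Orthogonal basis:
  u_1 = (0, -1, 0)
  u_2 = (3, 0, -2)
  u_3 = (-18/13, 0, -27/13)

Apply the Gram-Schmidt recurrence
  u_1 = v_1
  u_i = v_i − Σ_{j<i} ((v_i · u_j) / (u_j · u_j)) · u_j.

Step by step this gives:
  u_1 = (0, -1, 0)
  u_2 = (3, 0, -2)
  u_3 = (-18/13, 0, -27/13)

Orthogonality check:
  u_2 · u_1 = 0 (should be 0)
  u_3 · u_1 = 0 (should be 0)
  u_3 · u_2 = 0 (should be 0)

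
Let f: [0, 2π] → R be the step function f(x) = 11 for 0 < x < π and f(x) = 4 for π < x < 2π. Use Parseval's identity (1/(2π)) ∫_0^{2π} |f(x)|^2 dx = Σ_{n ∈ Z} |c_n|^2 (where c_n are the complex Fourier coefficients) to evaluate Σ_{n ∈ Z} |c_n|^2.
Σ |c_n|^2 = 137/2

Parseval equates the L^2 energy of f (normalised by 1/(2π)) with the ℓ^2 sum of its Fourier coefficients: (1/(2π)) ∫_0^{2π} |f|^2 = Σ |c_n|^2.
Compute the left side: (1/(2π)) [∫_0^π 11^2 dx + ∫_π^{2π} 4^2 dx] = (1/(2π)) · (121π + 16π) = (121 + 16)/2 = 137/2.
So Σ_{n ∈ Z} |c_n|^2 = 137/2.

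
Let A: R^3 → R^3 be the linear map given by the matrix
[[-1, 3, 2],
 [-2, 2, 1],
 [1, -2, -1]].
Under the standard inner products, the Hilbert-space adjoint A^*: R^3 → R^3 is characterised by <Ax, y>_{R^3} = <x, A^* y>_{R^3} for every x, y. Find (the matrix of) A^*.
A^* = A^T =
[[-1, -2, 1],
 [3, 2, -2],
 [2, 1, -1]]

For real matrices with standard dot products, the defining identity <Ax, y> = <x, A^* y> gives (Ax)^T y = x^T (A^*) y, i.e. x^T A^T y = x^T (A^*) y. Since this holds for all x, y, we must have A^* = A^T. Therefore
A^* =
[[-1, -2, 1],
 [3, 2, -2],
 [2, 1, -1]].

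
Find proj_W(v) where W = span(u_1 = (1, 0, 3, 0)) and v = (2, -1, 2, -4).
proj_W(v) = (4/5, 0, 12/5, 0)

Set up U = [u_1 | ... | u_1] ∈ R^(4×1). The projector onto W = col(U) is P = U (U^T U)^(-1) U^T.
Compute U^T U =
  [10],
and U^T v = (8).
Solve U^T U · c = U^T v for the coefficients: c = (4/5). The projection is proj_W(v) = U c.
Check: (v - proj_W(v)) · u_1 = 0  (should be 0).
Result: proj_W(v) = (4/5, 0, 12/5, 0).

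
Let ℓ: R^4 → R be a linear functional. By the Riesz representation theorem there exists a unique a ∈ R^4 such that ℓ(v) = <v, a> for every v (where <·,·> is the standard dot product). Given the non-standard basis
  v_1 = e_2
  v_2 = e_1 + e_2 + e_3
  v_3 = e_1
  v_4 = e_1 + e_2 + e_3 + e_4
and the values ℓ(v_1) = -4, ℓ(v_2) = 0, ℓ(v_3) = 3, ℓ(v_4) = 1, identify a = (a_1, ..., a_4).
a = (3, -4, 1, 1)

Write a = (a_1, ..., a_4) in the standard basis. For each basis vector v_i, ℓ(v_i) = <v_i, a> is a linear equation in the a_j's. Collect the n equations into a matrix system V a = ℓ, where row i of V is v_i (expressed in the standard basis). Since V is invertible (lower-triangular with 1s on the diagonal, up to permutation), solve by back-substitution:
  V =
[[0, 1, 0, 0],
 [1, 1, 1, 0],
 [1, 0, 0, 0],
 [1, 1, 1, 1]]
  V a = (-4, 0, 3, 1)
Solving gives a = (3, -4, 1, 1).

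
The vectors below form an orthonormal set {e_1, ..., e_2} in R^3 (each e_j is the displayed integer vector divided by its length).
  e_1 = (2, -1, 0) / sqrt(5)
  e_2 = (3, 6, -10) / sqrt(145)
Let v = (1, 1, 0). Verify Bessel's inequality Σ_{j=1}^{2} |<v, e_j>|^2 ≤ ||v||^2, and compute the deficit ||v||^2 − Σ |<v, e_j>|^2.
Σ |<v, e_j>|^2 = 22/29; ||v||^2 = 2; deficit = 36/29

Write each e_j = u_j / sqrt(<u_j, u_j>) where u_j is the displayed integer vector. Then <v, e_j> = <v, u_j> / sqrt(<u_j, u_j>), so |<v, e_j>|^2 = <v, u_j>^2 / <u_j, u_j>.
Coefficients: <v, e_1> = 1/sqrt(5), <v, e_2> = 9/sqrt(145).
Square and sum: Σ |<v, e_j>|^2 = 22/29.
Compute ||v||^2 = v·v = 2.
Deficit = 2 − 22/29 = 36/29 ≥ 0, confirming Bessel's inequality. (The deficit equals ||v − Σ <v,e_j> e_j||^2, the squared distance from v to span{e_j}.)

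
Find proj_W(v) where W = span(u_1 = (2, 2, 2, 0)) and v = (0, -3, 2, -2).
proj_W(v) = (-1/3, -1/3, -1/3, 0)

Set up U = [u_1 | ... | u_1] ∈ R^(4×1). The projector onto W = col(U) is P = U (U^T U)^(-1) U^T.
Compute U^T U =
  [12],
and U^T v = (-2).
Solve U^T U · c = U^T v for the coefficients: c = (-1/6). The projection is proj_W(v) = U c.
Check: (v - proj_W(v)) · u_1 = 0  (should be 0).
Result: proj_W(v) = (-1/3, -1/3, -1/3, 0).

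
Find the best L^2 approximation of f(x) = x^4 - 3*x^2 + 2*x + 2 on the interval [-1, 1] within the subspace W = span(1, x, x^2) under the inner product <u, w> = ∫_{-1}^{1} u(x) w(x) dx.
g(x) = -15*x^2/7 + 2*x + 67/35

The best approximation g ∈ W is the orthogonal projection of f onto W. Writing g = a_0 + a_1 x + a_2 x^2, the coefficients solve the normal equations G · a = b where
  G_{ij} = <φ_i, φ_j> and b_i = <f, φ_i>, with φ_0 = 1, φ_1 = x, φ_2 = x^2.
G =
  [2, 0, 2/3]
  [0, 2/3, 0]
  [2/3, 0, 2/5],
b = (12/5, 4/3, 44/105).
Solving gives a_0 = 67/35, a_1 = 2, a_2 = -15/7, so
  g(x) = -15*x^2/7 + 2*x + 67/35.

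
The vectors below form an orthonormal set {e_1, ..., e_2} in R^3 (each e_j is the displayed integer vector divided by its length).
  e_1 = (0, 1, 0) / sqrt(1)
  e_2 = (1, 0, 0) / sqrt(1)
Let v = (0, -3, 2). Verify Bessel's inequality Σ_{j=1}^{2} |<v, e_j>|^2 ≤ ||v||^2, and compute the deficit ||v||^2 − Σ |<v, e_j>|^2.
Σ |<v, e_j>|^2 = 9; ||v||^2 = 13; deficit = 4

Write each e_j = u_j / sqrt(<u_j, u_j>) where u_j is the displayed integer vector. Then <v, e_j> = <v, u_j> / sqrt(<u_j, u_j>), so |<v, e_j>|^2 = <v, u_j>^2 / <u_j, u_j>.
Coefficients: <v, e_1> = -3/sqrt(1), <v, e_2> = 0/sqrt(1).
Square and sum: Σ |<v, e_j>|^2 = 9.
Compute ||v||^2 = v·v = 13.
Deficit = 13 − 9 = 4 ≥ 0, confirming Bessel's inequality. (The deficit equals ||v − Σ <v,e_j> e_j||^2, the squared distance from v to span{e_j}.)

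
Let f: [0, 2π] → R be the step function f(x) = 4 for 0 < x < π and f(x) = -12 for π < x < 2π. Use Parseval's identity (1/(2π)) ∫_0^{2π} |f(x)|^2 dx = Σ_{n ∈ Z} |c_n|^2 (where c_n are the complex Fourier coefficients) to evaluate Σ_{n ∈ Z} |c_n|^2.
Σ |c_n|^2 = 80

Parseval equates the L^2 energy of f (normalised by 1/(2π)) with the ℓ^2 sum of its Fourier coefficients: (1/(2π)) ∫_0^{2π} |f|^2 = Σ |c_n|^2.
Compute the left side: (1/(2π)) [∫_0^π 4^2 dx + ∫_π^{2π} (-12)^2 dx] = (1/(2π)) · (16π + 144π) = (16 + 144)/2 = 80.
So Σ_{n ∈ Z} |c_n|^2 = 80.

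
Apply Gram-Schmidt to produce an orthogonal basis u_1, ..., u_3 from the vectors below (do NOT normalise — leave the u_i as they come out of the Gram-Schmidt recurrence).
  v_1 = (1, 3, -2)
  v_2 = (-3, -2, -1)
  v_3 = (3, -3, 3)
Orthogonal basis:
  u_1 = (1, 3, -2)
  u_2 = (-5/2, -1/2, -2)
  u_3 = (1, -1, -1)

Apply the Gram-Schmidt recurrence
  u_1 = v_1
  u_i = v_i − Σ_{j<i} ((v_i · u_j) / (u_j · u_j)) · u_j.

Step by step this gives:
  u_1 = (1, 3, -2)
  u_2 = (-5/2, -1/2, -2)
  u_3 = (1, -1, -1)

Orthogonality check:
  u_2 · u_1 = 0 (should be 0)
  u_3 · u_1 = 0 (should be 0)
  u_3 · u_2 = 0 (should be 0)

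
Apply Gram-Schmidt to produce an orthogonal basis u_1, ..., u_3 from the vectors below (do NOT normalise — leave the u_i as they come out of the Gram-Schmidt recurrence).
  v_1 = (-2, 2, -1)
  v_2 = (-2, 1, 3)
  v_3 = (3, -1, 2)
Orthogonal basis:
  u_1 = (-2, 2, -1)
  u_2 = (-4/3, 1/3, 10/3)
  u_3 = (119/117, 136/117, 34/117)

Apply the Gram-Schmidt recurrence
  u_1 = v_1
  u_i = v_i − Σ_{j<i} ((v_i · u_j) / (u_j · u_j)) · u_j.

Step by step this gives:
  u_1 = (-2, 2, -1)
  u_2 = (-4/3, 1/3, 10/3)
  u_3 = (119/117, 136/117, 34/117)

Orthogonality check:
  u_2 · u_1 = 0 (should be 0)
  u_3 · u_1 = 0 (should be 0)
  u_3 · u_2 = 0 (should be 0)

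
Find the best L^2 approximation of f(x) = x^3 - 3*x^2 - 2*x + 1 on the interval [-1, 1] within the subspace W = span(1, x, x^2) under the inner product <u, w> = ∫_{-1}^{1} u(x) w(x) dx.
g(x) = -3*x^2 - 7*x/5 + 1

The best approximation g ∈ W is the orthogonal projection of f onto W. Writing g = a_0 + a_1 x + a_2 x^2, the coefficients solve the normal equations G · a = b where
  G_{ij} = <φ_i, φ_j> and b_i = <f, φ_i>, with φ_0 = 1, φ_1 = x, φ_2 = x^2.
G =
  [2, 0, 2/3]
  [0, 2/3, 0]
  [2/3, 0, 2/5],
b = (0, -14/15, -8/15).
Solving gives a_0 = 1, a_1 = -7/5, a_2 = -3, so
  g(x) = -3*x^2 - 7*x/5 + 1.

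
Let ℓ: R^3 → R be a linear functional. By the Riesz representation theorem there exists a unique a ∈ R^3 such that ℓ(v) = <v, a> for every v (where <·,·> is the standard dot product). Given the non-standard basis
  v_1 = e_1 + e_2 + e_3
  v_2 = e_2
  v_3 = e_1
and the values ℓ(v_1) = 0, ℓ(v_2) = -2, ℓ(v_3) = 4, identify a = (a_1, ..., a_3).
a = (4, -2, -2)

Write a = (a_1, ..., a_3) in the standard basis. For each basis vector v_i, ℓ(v_i) = <v_i, a> is a linear equation in the a_j's. Collect the n equations into a matrix system V a = ℓ, where row i of V is v_i (expressed in the standard basis). Since V is invertible (lower-triangular with 1s on the diagonal, up to permutation), solve by back-substitution:
  V =
[[1, 1, 1],
 [0, 1, 0],
 [1, 0, 0]]
  V a = (0, -2, 4)
Solving gives a = (4, -2, -2).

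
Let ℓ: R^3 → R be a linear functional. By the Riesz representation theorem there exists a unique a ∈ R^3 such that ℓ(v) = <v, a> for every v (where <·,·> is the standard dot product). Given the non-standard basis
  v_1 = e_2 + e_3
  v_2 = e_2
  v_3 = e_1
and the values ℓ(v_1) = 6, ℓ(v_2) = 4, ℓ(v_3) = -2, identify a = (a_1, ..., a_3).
a = (-2, 4, 2)

Write a = (a_1, ..., a_3) in the standard basis. For each basis vector v_i, ℓ(v_i) = <v_i, a> is a linear equation in the a_j's. Collect the n equations into a matrix system V a = ℓ, where row i of V is v_i (expressed in the standard basis). Since V is invertible (lower-triangular with 1s on the diagonal, up to permutation), solve by back-substitution:
  V =
[[0, 1, 1],
 [0, 1, 0],
 [1, 0, 0]]
  V a = (6, 4, -2)
Solving gives a = (-2, 4, 2).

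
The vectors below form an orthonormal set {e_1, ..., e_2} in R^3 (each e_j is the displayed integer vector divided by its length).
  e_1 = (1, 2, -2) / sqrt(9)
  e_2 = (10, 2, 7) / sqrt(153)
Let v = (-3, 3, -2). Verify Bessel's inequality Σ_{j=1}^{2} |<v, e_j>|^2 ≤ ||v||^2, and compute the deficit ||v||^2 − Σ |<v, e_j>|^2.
Σ |<v, e_j>|^2 = 253/17; ||v||^2 = 22; deficit = 121/17

Write each e_j = u_j / sqrt(<u_j, u_j>) where u_j is the displayed integer vector. Then <v, e_j> = <v, u_j> / sqrt(<u_j, u_j>), so |<v, e_j>|^2 = <v, u_j>^2 / <u_j, u_j>.
Coefficients: <v, e_1> = 7/sqrt(9), <v, e_2> = -38/sqrt(153).
Square and sum: Σ |<v, e_j>|^2 = 253/17.
Compute ||v||^2 = v·v = 22.
Deficit = 22 − 253/17 = 121/17 ≥ 0, confirming Bessel's inequality. (The deficit equals ||v − Σ <v,e_j> e_j||^2, the squared distance from v to span{e_j}.)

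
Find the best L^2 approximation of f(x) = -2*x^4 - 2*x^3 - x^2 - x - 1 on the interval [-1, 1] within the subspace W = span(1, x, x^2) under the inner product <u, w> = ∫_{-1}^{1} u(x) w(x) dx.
g(x) = -19*x^2/7 - 11*x/5 - 29/35

The best approximation g ∈ W is the orthogonal projection of f onto W. Writing g = a_0 + a_1 x + a_2 x^2, the coefficients solve the normal equations G · a = b where
  G_{ij} = <φ_i, φ_j> and b_i = <f, φ_i>, with φ_0 = 1, φ_1 = x, φ_2 = x^2.
G =
  [2, 0, 2/3]
  [0, 2/3, 0]
  [2/3, 0, 2/5],
b = (-52/15, -22/15, -172/105).
Solving gives a_0 = -29/35, a_1 = -11/5, a_2 = -19/7, so
  g(x) = -19*x^2/7 - 11*x/5 - 29/35.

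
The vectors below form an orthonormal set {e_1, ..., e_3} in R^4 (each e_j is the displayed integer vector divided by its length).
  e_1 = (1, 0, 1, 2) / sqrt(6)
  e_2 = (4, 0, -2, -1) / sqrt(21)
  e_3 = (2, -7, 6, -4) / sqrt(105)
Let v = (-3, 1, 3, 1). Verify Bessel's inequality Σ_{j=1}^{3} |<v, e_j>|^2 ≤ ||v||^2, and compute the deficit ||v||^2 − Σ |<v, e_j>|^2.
Σ |<v, e_j>|^2 = 268/15; ||v||^2 = 20; deficit = 32/15

Write each e_j = u_j / sqrt(<u_j, u_j>) where u_j is the displayed integer vector. Then <v, e_j> = <v, u_j> / sqrt(<u_j, u_j>), so |<v, e_j>|^2 = <v, u_j>^2 / <u_j, u_j>.
Coefficients: <v, e_1> = 2/sqrt(6), <v, e_2> = -19/sqrt(21), <v, e_3> = 1/sqrt(105).
Square and sum: Σ |<v, e_j>|^2 = 268/15.
Compute ||v||^2 = v·v = 20.
Deficit = 20 − 268/15 = 32/15 ≥ 0, confirming Bessel's inequality. (The deficit equals ||v − Σ <v,e_j> e_j||^2, the squared distance from v to span{e_j}.)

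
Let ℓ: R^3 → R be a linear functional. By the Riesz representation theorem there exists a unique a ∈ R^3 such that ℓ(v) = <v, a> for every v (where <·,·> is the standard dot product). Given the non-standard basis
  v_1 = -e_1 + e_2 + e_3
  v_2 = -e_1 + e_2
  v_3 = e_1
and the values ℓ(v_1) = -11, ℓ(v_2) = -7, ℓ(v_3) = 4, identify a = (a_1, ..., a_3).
a = (4, -3, -4)

Write a = (a_1, ..., a_3) in the standard basis. For each basis vector v_i, ℓ(v_i) = <v_i, a> is a linear equation in the a_j's. Collect the n equations into a matrix system V a = ℓ, where row i of V is v_i (expressed in the standard basis). Since V is invertible (lower-triangular with 1s on the diagonal, up to permutation), solve by back-substitution:
  V =
[[-1, 1, 1],
 [-1, 1, 0],
 [1, 0, 0]]
  V a = (-11, -7, 4)
Solving gives a = (4, -3, -4).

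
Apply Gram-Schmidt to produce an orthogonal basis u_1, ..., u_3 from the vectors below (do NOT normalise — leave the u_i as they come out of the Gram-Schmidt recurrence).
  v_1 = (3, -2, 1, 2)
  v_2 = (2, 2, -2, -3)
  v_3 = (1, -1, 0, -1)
Orthogonal basis:
  u_1 = (3, -2, 1, 2)
  u_2 = (3, 4/3, -5/3, -7/3)
  u_3 = (-5/38, -18/19, 7/38, -16/19)

Apply the Gram-Schmidt recurrence
  u_1 = v_1
  u_i = v_i − Σ_{j<i} ((v_i · u_j) / (u_j · u_j)) · u_j.

Step by step this gives:
  u_1 = (3, -2, 1, 2)
  u_2 = (3, 4/3, -5/3, -7/3)
  u_3 = (-5/38, -18/19, 7/38, -16/19)

Orthogonality check:
  u_2 · u_1 = 0 (should be 0)
  u_3 · u_1 = 0 (should be 0)
  u_3 · u_2 = 0 (should be 0)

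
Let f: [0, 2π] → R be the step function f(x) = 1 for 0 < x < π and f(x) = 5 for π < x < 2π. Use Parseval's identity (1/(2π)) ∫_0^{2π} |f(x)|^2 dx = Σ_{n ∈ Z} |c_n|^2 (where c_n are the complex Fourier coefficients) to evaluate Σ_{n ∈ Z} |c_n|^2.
Σ |c_n|^2 = 13

Parseval equates the L^2 energy of f (normalised by 1/(2π)) with the ℓ^2 sum of its Fourier coefficients: (1/(2π)) ∫_0^{2π} |f|^2 = Σ |c_n|^2.
Compute the left side: (1/(2π)) [∫_0^π 1^2 dx + ∫_π^{2π} 5^2 dx] = (1/(2π)) · (1π + 25π) = (1 + 25)/2 = 13.
So Σ_{n ∈ Z} |c_n|^2 = 13.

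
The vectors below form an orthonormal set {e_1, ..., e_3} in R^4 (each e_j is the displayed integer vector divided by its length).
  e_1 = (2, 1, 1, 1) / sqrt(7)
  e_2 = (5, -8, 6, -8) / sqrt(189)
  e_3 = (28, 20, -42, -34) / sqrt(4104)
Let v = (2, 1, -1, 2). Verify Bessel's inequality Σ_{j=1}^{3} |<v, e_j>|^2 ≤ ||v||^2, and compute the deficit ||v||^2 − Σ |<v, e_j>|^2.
Σ |<v, e_j>|^2 = 299/38; ||v||^2 = 10; deficit = 81/38

Write each e_j = u_j / sqrt(<u_j, u_j>) where u_j is the displayed integer vector. Then <v, e_j> = <v, u_j> / sqrt(<u_j, u_j>), so |<v, e_j>|^2 = <v, u_j>^2 / <u_j, u_j>.
Coefficients: <v, e_1> = 6/sqrt(7), <v, e_2> = -20/sqrt(189), <v, e_3> = 50/sqrt(4104).
Square and sum: Σ |<v, e_j>|^2 = 299/38.
Compute ||v||^2 = v·v = 10.
Deficit = 10 − 299/38 = 81/38 ≥ 0, confirming Bessel's inequality. (The deficit equals ||v − Σ <v,e_j> e_j||^2, the squared distance from v to span{e_j}.)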